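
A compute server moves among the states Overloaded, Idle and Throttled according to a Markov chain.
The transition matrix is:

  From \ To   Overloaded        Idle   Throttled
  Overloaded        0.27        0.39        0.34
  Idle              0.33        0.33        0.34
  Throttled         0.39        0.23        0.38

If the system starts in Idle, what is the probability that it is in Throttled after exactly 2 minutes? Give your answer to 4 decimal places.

Sum over the intermediate state after 1 minute:
P = P(Idle→Overloaded)·P(Overloaded→Throttled) + P(Idle→Idle)·P(Idle→Throttled) + P(Idle→Throttled)·P(Throttled→Throttled)
  = 0.33×0.34 + 0.33×0.34 + 0.34×0.38
  = 0.1122 + 0.1122 + 0.1292 = 0.3536

0.3536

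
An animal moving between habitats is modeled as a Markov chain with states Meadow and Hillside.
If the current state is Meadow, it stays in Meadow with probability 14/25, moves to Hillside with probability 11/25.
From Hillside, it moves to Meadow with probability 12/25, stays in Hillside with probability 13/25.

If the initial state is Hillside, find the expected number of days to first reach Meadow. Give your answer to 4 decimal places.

2.0833

Let t(s) be the expected number of days to first reach Meadow from state s, with t(Meadow) = 0. Conditioning on the first day:
t(Hillside) = 1 + 0.52·t(Hillside)
Solving: t(Hillside) = 2.0833.
Expected days from Hillside to Meadow: 2.0833.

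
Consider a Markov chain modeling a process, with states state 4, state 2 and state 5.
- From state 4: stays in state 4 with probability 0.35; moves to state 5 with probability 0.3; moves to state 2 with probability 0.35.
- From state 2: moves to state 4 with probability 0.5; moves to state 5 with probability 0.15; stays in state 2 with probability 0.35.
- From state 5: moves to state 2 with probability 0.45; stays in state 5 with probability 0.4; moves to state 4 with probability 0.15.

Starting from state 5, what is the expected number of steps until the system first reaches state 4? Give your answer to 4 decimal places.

Let t(s) be the expected number of steps to first reach state 4 from state s, with t(state 4) = 0. Conditioning on the first step:
t(state 2) = 1 + 0.35·t(state 2) + 0.15·t(state 5)
t(state 5) = 1 + 0.45·t(state 2) + 0.4·t(state 5)
Solving: t(state 2) = 2.3256, t(state 5) = 3.4109.
Expected steps from state 5 to state 4: 3.4109.

3.4109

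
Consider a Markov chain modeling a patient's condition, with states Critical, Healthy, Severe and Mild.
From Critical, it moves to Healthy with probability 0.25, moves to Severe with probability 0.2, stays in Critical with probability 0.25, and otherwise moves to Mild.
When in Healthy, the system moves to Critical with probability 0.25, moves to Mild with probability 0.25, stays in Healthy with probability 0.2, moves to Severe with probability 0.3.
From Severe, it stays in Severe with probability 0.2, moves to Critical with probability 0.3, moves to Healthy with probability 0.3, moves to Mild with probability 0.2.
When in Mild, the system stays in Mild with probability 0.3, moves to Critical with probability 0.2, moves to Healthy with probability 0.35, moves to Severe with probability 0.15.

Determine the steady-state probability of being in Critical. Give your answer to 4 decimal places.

0.2475

Let the stationary distribution be π with π = πP and π_1 + π_2 + π_3 + π_4 = 1.
π_1 = 0.25·π_1 + 0.25·π_2 + 0.3·π_3 + 0.2·π_4
π_2 = 0.25·π_1 + 0.2·π_2 + 0.3·π_3 + 0.35·π_4
π_3 = 0.2·π_1 + 0.3·π_2 + 0.2·π_3 + 0.15·π_4
Solving with the normalization constraint gives π = (0.2475, 0.2735, 0.2141, 0.2649).
So the stationary probability of Critical is 0.2475.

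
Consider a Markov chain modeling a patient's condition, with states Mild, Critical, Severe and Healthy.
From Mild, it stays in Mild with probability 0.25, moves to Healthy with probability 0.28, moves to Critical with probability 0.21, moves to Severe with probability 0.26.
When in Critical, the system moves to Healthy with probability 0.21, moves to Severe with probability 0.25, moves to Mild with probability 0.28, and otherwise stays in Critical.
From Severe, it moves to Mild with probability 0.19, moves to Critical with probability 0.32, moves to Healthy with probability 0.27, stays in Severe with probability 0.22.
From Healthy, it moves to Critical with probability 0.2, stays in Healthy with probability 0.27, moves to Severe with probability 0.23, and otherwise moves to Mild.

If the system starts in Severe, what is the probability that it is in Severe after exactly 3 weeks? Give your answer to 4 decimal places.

0.2403

Propagate the distribution vector 3 weeks from Severe.
After 0 weeks: (0.0000, 0.0000, 1.0000, 0.0000)
After 1 week: (0.1900, 0.3200, 0.2200, 0.2700)
After 2 weeks: (0.2599, 0.2475, 0.2399, 0.2527)
After 3 weeks: (0.2557, 0.2462, 0.2403, 0.2577)
P(in Severe after 3 weeks) = 0.2403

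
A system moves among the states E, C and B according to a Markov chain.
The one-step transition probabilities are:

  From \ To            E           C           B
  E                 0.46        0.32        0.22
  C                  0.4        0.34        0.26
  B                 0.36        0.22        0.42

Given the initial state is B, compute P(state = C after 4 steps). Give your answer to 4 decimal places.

0.2965

Propagate the distribution vector 4 steps from B.
After 0 steps: (0.0000, 0.0000, 1.0000)
After 1 step: (0.3600, 0.2200, 0.4200)
After 2 steps: (0.4048, 0.2824, 0.3128)
After 3 steps: (0.4118, 0.2944, 0.2939)
After 4 steps: (0.4130, 0.2965, 0.2905)
P(in C after 4 steps) = 0.2965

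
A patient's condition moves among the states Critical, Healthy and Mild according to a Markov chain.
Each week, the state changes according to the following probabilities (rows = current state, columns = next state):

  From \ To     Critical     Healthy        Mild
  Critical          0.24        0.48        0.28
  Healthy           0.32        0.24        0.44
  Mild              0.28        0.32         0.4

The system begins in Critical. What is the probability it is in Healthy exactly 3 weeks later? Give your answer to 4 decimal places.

0.3407

Propagate the distribution vector 3 weeks from Critical.
After 0 weeks: (1.0000, 0.0000, 0.0000)
After 1 week: (0.2400, 0.4800, 0.2800)
After 2 weeks: (0.2896, 0.3200, 0.3904)
After 3 weeks: (0.2812, 0.3407, 0.3780)
P(in Healthy after 3 weeks) = 0.3407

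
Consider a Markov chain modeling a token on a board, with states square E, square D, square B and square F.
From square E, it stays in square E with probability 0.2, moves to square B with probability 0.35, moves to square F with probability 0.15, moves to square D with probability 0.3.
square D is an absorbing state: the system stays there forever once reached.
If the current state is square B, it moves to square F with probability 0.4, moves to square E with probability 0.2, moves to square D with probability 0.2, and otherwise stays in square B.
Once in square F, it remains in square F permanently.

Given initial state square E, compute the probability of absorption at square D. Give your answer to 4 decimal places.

0.5439

Let h(s) be the probability of absorption at square D starting from transient state s. Then h(square D) = 1 and h(square F) = 0. By first-step analysis:
h(square E) = 0.2·h(square E) + 0.3·1 + 0.35·h(square B) + 0.15·0
h(square B) = 0.2·h(square E) + 0.2·1 + 0.2·h(square B) + 0.4·0
Solving: h(square E) = 0.5439, h(square B) = 0.3860.
Starting from square E, the probability is 0.5439.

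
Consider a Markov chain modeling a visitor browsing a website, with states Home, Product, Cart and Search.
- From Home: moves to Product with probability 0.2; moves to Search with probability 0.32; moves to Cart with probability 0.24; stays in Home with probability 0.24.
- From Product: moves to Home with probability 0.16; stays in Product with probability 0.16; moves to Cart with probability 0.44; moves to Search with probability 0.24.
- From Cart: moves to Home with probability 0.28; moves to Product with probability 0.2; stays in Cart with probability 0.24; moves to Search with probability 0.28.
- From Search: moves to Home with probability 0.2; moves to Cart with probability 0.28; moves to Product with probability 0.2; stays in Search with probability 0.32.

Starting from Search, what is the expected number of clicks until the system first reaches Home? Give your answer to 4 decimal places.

4.6251

Let t(s) be the expected number of clicks to first reach Home from state s, with t(Home) = 0. Conditioning on the first click:
t(Product) = 1 + 0.16·t(Product) + 0.44·t(Cart) + 0.24·t(Search)
t(Cart) = 1 + 0.2·t(Product) + 0.24·t(Cart) + 0.28·t(Search)
t(Search) = 1 + 0.2·t(Product) + 0.28·t(Cart) + 0.32·t(Search)
Solving: t(Product) = 4.7482, t(Cart) = 4.2693, t(Search) = 4.6251.
Expected clicks from Search to Home: 4.6251.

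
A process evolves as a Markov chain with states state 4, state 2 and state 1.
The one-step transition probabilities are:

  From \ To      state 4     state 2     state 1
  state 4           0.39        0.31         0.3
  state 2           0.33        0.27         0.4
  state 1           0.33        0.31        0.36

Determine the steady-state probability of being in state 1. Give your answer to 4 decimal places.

0.3509

Let the stationary distribution be π with π = πP and π_1 + π_2 + π_3 = 1.
π_1 = 0.39·π_1 + 0.33·π_2 + 0.33·π_3
π_2 = 0.31·π_1 + 0.27·π_2 + 0.31·π_3
Solving with the normalization constraint gives π = (0.3511, 0.2981, 0.3509).
So the stationary probability of state 1 is 0.3509.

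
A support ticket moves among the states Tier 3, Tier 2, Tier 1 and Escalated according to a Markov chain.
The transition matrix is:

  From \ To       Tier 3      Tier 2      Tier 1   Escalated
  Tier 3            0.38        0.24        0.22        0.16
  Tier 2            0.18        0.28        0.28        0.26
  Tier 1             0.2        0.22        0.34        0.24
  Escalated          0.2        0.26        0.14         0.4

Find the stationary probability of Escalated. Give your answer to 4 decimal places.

Let the stationary distribution be π with π = πP and π_1 + π_2 + π_3 + π_4 = 1.
π_1 = 0.38·π_1 + 0.18·π_2 + 0.2·π_3 + 0.2·π_4
π_2 = 0.24·π_1 + 0.28·π_2 + 0.22·π_3 + 0.26·π_4
π_3 = 0.22·π_1 + 0.28·π_2 + 0.34·π_3 + 0.14·π_4
Solving with the normalization constraint gives π = (0.2378, 0.2506, 0.2426, 0.2690).
So the stationary probability of Escalated is 0.2690.

0.2690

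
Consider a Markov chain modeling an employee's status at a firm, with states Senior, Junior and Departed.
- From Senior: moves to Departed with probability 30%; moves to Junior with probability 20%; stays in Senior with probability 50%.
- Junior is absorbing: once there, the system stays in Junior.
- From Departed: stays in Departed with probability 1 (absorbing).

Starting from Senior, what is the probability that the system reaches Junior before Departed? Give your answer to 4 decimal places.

Let h(s) be the probability of absorption at Junior starting from transient state s. Then h(Junior) = 1 and h(Departed) = 0. By first-step analysis:
h(Senior) = 0.5·h(Senior) + 0.2·1 + 0.3·0
Solving: h(Senior) = 0.4000.
Starting from Senior, the probability is 0.4000.

0.4000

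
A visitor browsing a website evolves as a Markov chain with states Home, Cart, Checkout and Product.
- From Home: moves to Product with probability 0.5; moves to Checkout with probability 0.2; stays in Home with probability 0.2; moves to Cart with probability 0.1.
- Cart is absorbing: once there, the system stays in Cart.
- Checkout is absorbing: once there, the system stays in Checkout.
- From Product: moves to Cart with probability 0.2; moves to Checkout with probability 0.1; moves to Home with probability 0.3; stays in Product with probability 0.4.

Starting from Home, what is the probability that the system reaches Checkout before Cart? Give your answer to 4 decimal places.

Let h(s) be the probability of absorption at Checkout starting from transient state s. Then h(Checkout) = 1 and h(Cart) = 0. By first-step analysis:
h(Home) = 0.2·h(Home) + 0.1·0 + 0.2·1 + 0.5·h(Product)
h(Product) = 0.3·h(Home) + 0.2·0 + 0.1·1 + 0.4·h(Product)
Solving: h(Home) = 0.5152, h(Product) = 0.4242.
Starting from Home, the probability is 0.5152.

0.5152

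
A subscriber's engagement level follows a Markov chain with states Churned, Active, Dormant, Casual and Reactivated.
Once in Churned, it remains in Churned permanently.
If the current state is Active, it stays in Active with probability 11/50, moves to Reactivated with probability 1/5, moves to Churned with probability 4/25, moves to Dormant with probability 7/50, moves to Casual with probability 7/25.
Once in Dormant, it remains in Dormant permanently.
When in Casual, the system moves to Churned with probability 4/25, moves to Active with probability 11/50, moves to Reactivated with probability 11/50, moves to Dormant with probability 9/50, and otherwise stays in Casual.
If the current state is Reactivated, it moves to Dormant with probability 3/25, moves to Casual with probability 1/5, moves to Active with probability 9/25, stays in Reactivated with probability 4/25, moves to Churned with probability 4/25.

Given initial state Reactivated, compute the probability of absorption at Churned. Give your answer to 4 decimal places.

Let h(s) be the probability of absorption at Churned starting from transient state s. Then h(Churned) = 1 and h(Dormant) = 0. By first-step analysis:
h(Active) = 0.16·1 + 0.22·h(Active) + 0.14·0 + 0.28·h(Casual) + 0.2·h(Reactivated)
h(Casual) = 0.16·1 + 0.22·h(Active) + 0.18·0 + 0.22·h(Casual) + 0.22·h(Reactivated)
h(Reactivated) = 0.16·1 + 0.36·h(Active) + 0.12·0 + 0.2·h(Casual) + 0.16·h(Reactivated)
Solving: h(Active) = 0.5228, h(Casual) = 0.5033, h(Reactivated) = 0.5344.
Starting from Reactivated, the probability is 0.5344.

0.5344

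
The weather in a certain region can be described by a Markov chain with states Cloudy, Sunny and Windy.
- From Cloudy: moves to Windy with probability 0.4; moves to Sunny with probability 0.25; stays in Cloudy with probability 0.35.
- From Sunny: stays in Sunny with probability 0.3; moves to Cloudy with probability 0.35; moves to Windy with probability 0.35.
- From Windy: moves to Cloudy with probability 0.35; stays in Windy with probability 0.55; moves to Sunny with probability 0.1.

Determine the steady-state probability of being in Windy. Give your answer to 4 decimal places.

0.4594

Let the stationary distribution be π with π = πP and π_1 + π_2 + π_3 = 1.
π_1 = 0.35·π_1 + 0.35·π_2 + 0.35·π_3
π_2 = 0.25·π_1 + 0.3·π_2 + 0.1·π_3
Solving with the normalization constraint gives π = (0.3500, 0.1906, 0.4594).
So the stationary probability of Windy is 0.4594.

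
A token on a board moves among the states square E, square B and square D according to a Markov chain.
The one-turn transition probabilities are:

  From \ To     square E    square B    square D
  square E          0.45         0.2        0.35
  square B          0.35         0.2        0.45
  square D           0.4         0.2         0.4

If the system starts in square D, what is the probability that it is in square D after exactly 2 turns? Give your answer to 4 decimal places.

0.3900

Sum over the intermediate state after 1 turn:
P = P(square D→square E)·P(square E→square D) + P(square D→square B)·P(square B→square D) + P(square D→square D)·P(square D→square D)
  = 0.4×0.35 + 0.2×0.45 + 0.4×0.4
  = 0.1400 + 0.0900 + 0.1600 = 0.3900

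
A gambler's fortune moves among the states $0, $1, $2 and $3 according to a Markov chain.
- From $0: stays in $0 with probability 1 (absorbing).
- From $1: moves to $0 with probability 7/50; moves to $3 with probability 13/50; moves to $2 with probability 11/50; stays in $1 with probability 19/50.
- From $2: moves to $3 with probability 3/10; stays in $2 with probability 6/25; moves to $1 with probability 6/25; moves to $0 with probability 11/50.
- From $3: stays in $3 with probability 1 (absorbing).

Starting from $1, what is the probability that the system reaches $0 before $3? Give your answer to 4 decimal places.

0.3700

Let h(s) be the probability of absorption at $0 starting from transient state s. Then h($0) = 1 and h($3) = 0. By first-step analysis:
h($1) = 0.14·1 + 0.38·h($1) + 0.22·h($2) + 0.26·0
h($2) = 0.22·1 + 0.24·h($1) + 0.24·h($2) + 0.3·0
Solving: h($1) = 0.3700, h($2) = 0.4063.
Starting from $1, the probability is 0.3700.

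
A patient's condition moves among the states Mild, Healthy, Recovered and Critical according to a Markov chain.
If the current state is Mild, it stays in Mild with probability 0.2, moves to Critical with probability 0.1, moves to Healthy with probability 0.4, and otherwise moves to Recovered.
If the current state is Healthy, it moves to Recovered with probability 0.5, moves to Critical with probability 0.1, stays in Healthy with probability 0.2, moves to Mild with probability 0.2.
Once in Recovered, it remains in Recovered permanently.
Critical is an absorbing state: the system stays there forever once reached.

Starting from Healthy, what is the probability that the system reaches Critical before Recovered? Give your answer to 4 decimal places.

0.1786

Let h(s) be the probability of absorption at Critical starting from transient state s. Then h(Critical) = 1 and h(Recovered) = 0. By first-step analysis:
h(Mild) = 0.2·h(Mild) + 0.4·h(Healthy) + 0.3·0 + 0.1·1
h(Healthy) = 0.2·h(Mild) + 0.2·h(Healthy) + 0.5·0 + 0.1·1
Solving: h(Mild) = 0.2143, h(Healthy) = 0.1786.
Starting from Healthy, the probability is 0.1786.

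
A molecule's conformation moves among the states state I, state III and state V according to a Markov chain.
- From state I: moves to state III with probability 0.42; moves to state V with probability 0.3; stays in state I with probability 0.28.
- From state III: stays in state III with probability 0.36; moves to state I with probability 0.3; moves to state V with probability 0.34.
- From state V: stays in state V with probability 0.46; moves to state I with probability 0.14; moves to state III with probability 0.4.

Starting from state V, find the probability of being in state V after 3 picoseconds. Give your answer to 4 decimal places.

0.3778

Propagate the distribution vector 3 picoseconds from state V.
After 0 picoseconds: (0.0000, 0.0000, 1.0000)
After 1 picosecond: (0.1400, 0.4000, 0.4600)
After 2 picoseconds: (0.2236, 0.3868, 0.3896)
After 3 picoseconds: (0.2332, 0.3890, 0.3778)
P(in state V after 3 picoseconds) = 0.3778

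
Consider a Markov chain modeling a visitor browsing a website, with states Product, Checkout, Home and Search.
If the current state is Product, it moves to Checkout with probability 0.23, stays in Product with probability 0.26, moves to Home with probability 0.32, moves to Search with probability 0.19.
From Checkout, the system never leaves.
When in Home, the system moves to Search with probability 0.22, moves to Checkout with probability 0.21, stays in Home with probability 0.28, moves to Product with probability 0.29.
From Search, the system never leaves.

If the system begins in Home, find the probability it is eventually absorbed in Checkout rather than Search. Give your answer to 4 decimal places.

0.5048

Let h(s) be the probability of absorption at Checkout starting from transient state s. Then h(Checkout) = 1 and h(Search) = 0. By first-step analysis:
h(Product) = 0.26·h(Product) + 0.23·1 + 0.32·h(Home) + 0.19·0
h(Home) = 0.29·h(Product) + 0.21·1 + 0.28·h(Home) + 0.22·0
Solving: h(Product) = 0.5291, h(Home) = 0.5048.
Starting from Home, the probability is 0.5048.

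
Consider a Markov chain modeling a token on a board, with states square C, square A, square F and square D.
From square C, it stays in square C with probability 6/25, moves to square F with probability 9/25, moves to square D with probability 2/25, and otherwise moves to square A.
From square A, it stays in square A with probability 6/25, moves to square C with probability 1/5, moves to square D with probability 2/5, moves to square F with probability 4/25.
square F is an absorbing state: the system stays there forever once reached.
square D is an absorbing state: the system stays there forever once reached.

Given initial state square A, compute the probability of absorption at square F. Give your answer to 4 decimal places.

Let h(s) be the probability of absorption at square F starting from transient state s. Then h(square F) = 1 and h(square D) = 0. By first-step analysis:
h(square C) = 0.24·h(square C) + 0.32·h(square A) + 0.36·1 + 0.08·0
h(square A) = 0.2·h(square C) + 0.24·h(square A) + 0.16·1 + 0.4·0
Solving: h(square C) = 0.6324, h(square A) = 0.3769.
Starting from square A, the probability is 0.3769.

0.3769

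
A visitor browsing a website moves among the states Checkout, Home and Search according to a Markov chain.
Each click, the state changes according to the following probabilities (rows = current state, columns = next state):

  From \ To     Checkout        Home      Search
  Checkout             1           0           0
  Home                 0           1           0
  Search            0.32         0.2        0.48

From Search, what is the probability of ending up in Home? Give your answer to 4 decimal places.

0.3846

Let h(s) be the probability of absorption at Home starting from transient state s. Then h(Home) = 1 and h(Checkout) = 0. By first-step analysis:
h(Search) = 0.32·0 + 0.2·1 + 0.48·h(Search)
Solving: h(Search) = 0.3846.
Starting from Search, the probability is 0.3846.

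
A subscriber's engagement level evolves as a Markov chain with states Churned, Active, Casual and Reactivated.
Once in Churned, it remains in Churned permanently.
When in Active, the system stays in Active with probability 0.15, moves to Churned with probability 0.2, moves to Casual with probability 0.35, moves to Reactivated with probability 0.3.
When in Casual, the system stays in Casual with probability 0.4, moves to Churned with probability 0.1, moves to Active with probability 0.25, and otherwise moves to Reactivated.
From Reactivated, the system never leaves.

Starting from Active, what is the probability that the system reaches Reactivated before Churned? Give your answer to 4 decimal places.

0.6331

Let h(s) be the probability of absorption at Reactivated starting from transient state s. Then h(Reactivated) = 1 and h(Churned) = 0. By first-step analysis:
h(Active) = 0.2·0 + 0.15·h(Active) + 0.35·h(Casual) + 0.3·1
h(Casual) = 0.1·0 + 0.25·h(Active) + 0.4·h(Casual) + 0.25·1
Solving: h(Active) = 0.6331, h(Casual) = 0.6805.
Starting from Active, the probability is 0.6331.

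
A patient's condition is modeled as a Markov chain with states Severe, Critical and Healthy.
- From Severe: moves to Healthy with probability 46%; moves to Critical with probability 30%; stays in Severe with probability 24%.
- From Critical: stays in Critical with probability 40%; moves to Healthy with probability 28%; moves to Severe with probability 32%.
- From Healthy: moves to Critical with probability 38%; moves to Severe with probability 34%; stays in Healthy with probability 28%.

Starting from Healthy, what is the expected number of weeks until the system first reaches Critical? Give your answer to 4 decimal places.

Let t(s) be the expected number of weeks to first reach Critical from state s, with t(Critical) = 0. Conditioning on the first week:
t(Severe) = 1 + 0.24·t(Severe) + 0.46·t(Healthy)
t(Healthy) = 1 + 0.34·t(Severe) + 0.28·t(Healthy)
Solving: t(Severe) = 3.0194, t(Healthy) = 2.8147.
Expected weeks from Healthy to Critical: 2.8147.

2.8147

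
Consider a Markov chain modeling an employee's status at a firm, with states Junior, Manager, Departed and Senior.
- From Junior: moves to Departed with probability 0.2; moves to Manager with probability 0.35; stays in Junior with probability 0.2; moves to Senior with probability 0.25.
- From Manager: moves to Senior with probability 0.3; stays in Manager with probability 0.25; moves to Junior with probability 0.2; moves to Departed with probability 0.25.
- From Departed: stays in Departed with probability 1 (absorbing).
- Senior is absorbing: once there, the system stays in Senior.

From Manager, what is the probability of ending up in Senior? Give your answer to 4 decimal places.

Let h(s) be the probability of absorption at Senior starting from transient state s. Then h(Senior) = 1 and h(Departed) = 0. By first-step analysis:
h(Junior) = 0.2·h(Junior) + 0.35·h(Manager) + 0.2·0 + 0.25·1
h(Manager) = 0.2·h(Junior) + 0.25·h(Manager) + 0.25·0 + 0.3·1
Solving: h(Junior) = 0.5519, h(Manager) = 0.5472.
Starting from Manager, the probability is 0.5472.

0.5472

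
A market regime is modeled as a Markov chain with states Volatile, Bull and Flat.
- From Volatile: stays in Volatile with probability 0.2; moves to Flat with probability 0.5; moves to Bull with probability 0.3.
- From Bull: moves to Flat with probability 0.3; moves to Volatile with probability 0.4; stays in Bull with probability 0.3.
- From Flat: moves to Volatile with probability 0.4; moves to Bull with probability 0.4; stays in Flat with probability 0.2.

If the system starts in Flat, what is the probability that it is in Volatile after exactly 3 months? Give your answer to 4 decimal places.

Propagate the distribution vector 3 months from Flat.
After 0 months: (0.0000, 0.0000, 1.0000)
After 1 month: (0.4000, 0.4000, 0.2000)
After 2 months: (0.3200, 0.3200, 0.3600)
After 3 months: (0.3360, 0.3360, 0.3280)
P(in Volatile after 3 months) = 0.3360

0.3360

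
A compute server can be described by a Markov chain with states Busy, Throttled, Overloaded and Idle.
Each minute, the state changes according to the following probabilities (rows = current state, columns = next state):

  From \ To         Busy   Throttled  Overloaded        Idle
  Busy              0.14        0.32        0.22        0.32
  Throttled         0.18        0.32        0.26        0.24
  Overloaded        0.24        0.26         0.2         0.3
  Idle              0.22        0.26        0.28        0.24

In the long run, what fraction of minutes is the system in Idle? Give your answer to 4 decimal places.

0.2704

Let the stationary distribution be π with π = πP and π_1 + π_2 + π_3 + π_4 = 1.
π_1 = 0.14·π_1 + 0.18·π_2 + 0.24·π_3 + 0.22·π_4
π_2 = 0.32·π_1 + 0.32·π_2 + 0.26·π_3 + 0.26·π_4
π_3 = 0.22·π_1 + 0.26·π_2 + 0.2·π_3 + 0.28·π_4
Solving with the normalization constraint gives π = (0.1975, 0.2892, 0.2429, 0.2704).
So the stationary probability of Idle is 0.2704.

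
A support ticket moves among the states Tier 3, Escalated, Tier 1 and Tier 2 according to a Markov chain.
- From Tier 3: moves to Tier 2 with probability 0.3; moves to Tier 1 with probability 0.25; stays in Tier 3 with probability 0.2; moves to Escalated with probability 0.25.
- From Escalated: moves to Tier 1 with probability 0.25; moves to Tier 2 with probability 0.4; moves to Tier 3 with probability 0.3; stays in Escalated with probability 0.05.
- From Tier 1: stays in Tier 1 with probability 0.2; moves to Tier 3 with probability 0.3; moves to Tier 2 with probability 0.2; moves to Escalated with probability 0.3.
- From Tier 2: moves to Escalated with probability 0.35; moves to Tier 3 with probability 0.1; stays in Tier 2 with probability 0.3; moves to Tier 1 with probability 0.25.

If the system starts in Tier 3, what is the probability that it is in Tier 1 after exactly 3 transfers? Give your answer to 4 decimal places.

0.2381

Propagate the distribution vector 3 transfers from Tier 3.
After 0 transfers: (1.0000, 0.0000, 0.0000, 0.0000)
After 1 transfer: (0.2000, 0.2500, 0.2500, 0.3000)
After 2 transfers: (0.2200, 0.2425, 0.2375, 0.3000)
After 3 transfers: (0.2180, 0.2434, 0.2381, 0.3005)
P(in Tier 1 after 3 transfers) = 0.2381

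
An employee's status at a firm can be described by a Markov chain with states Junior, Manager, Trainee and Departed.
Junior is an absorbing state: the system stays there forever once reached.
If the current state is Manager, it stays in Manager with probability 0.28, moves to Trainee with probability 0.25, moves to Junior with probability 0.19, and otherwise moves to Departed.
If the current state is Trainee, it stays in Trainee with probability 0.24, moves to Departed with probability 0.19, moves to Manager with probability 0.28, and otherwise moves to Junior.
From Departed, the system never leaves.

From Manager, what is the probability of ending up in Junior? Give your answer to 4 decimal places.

Let h(s) be the probability of absorption at Junior starting from transient state s. Then h(Junior) = 1 and h(Departed) = 0. By first-step analysis:
h(Manager) = 0.19·1 + 0.28·h(Manager) + 0.25·h(Trainee) + 0.28·0
h(Trainee) = 0.29·1 + 0.28·h(Manager) + 0.24·h(Trainee) + 0.19·0
Solving: h(Manager) = 0.4545, h(Trainee) = 0.5490.
Starting from Manager, the probability is 0.4545.

0.4545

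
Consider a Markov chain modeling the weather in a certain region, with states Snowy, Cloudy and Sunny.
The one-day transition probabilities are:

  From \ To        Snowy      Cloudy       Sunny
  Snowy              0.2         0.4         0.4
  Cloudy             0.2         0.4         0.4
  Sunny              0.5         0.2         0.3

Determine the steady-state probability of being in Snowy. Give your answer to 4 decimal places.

Let the stationary distribution be π with π = πP and π_1 + π_2 + π_3 = 1.
π_1 = 0.2·π_1 + 0.2·π_2 + 0.5·π_3
π_2 = 0.4·π_1 + 0.4·π_2 + 0.2·π_3
Solving with the normalization constraint gives π = (0.3091, 0.3273, 0.3636).
So the stationary probability of Snowy is 0.3091.

0.3091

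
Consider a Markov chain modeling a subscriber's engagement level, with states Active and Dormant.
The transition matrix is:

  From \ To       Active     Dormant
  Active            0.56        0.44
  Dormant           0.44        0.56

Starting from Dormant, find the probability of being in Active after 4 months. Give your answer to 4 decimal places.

0.4999

Propagate the distribution vector 4 months from Dormant.
After 0 months: (0.0000, 1.0000)
After 1 month: (0.4400, 0.5600)
After 2 months: (0.4928, 0.5072)
After 3 months: (0.4991, 0.5009)
After 4 months: (0.4999, 0.5001)
P(in Active after 4 months) = 0.4999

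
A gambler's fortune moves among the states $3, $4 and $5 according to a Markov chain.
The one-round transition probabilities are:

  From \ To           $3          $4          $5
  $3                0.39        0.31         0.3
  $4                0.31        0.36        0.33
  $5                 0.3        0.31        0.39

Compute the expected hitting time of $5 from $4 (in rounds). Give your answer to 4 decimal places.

Let t(s) be the expected number of rounds to first reach $5 from state s, with t($5) = 0. Conditioning on the first round:
t($3) = 1 + 0.39·t($3) + 0.31·t($4)
t($4) = 1 + 0.31·t($3) + 0.36·t($4)
Solving: t($3) = 3.2280, t($4) = 3.1261.
Expected rounds from $4 to $5: 3.1261.

3.1261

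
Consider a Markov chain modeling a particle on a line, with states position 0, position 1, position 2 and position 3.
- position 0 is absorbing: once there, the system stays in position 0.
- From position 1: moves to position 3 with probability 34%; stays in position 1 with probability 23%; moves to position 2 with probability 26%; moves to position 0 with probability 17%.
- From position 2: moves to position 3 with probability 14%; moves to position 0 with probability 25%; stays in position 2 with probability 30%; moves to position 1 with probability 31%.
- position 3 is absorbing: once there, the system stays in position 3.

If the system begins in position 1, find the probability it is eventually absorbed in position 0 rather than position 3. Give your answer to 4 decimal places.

0.4014

Let h(s) be the probability of absorption at position 0 starting from transient state s. Then h(position 0) = 1 and h(position 3) = 0. By first-step analysis:
h(position 1) = 0.17·1 + 0.23·h(position 1) + 0.26·h(position 2) + 0.34·0
h(position 2) = 0.25·1 + 0.31·h(position 1) + 0.3·h(position 2) + 0.14·0
Solving: h(position 1) = 0.4014, h(position 2) = 0.5349.
Starting from position 1, the probability is 0.4014.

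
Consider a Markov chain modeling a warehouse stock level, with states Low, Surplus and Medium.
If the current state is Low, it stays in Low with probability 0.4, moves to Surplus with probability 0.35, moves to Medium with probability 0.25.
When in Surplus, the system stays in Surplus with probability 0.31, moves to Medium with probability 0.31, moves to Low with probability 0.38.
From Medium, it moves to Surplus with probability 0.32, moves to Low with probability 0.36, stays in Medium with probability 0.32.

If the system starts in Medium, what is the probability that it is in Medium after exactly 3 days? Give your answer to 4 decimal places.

Propagate the distribution vector 3 days from Medium.
After 0 days: (0.0000, 0.0000, 1.0000)
After 1 day: (0.3600, 0.3200, 0.3200)
After 2 days: (0.3808, 0.3276, 0.2916)
After 3 days: (0.3818, 0.3281, 0.2901)
P(in Medium after 3 days) = 0.2901

0.2901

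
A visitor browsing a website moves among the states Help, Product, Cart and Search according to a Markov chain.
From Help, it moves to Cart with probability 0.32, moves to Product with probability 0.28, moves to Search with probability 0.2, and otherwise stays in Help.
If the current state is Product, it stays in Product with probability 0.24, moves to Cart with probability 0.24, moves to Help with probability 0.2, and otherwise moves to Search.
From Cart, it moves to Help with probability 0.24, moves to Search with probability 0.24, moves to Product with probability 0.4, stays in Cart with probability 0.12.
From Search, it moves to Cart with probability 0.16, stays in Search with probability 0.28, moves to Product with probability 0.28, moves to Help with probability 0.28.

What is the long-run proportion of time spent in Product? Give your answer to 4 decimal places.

Let the stationary distribution be π with π = πP and π_1 + π_2 + π_3 + π_4 = 1.
π_1 = 0.2·π_1 + 0.2·π_2 + 0.24·π_3 + 0.28·π_4
π_2 = 0.28·π_1 + 0.24·π_2 + 0.4·π_3 + 0.28·π_4
π_3 = 0.32·π_1 + 0.24·π_2 + 0.12·π_3 + 0.16·π_4
Solving with the normalization constraint gives π = (0.2297, 0.2937, 0.2118, 0.2649).
So the stationary probability of Product is 0.2937.

0.2937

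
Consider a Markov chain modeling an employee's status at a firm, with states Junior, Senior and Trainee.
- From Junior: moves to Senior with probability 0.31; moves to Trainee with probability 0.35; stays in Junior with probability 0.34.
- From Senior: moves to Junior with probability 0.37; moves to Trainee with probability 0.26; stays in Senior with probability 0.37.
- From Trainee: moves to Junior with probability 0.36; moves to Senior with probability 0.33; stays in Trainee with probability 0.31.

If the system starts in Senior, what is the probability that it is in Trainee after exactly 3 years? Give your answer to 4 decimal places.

0.3074

Propagate the distribution vector 3 years from Senior.
After 0 years: (0.0000, 1.0000, 0.0000)
After 1 year: (0.3700, 0.3700, 0.2600)
After 2 years: (0.3563, 0.3374, 0.3063)
After 3 years: (0.3562, 0.3364, 0.3074)
P(in Trainee after 3 years) = 0.3074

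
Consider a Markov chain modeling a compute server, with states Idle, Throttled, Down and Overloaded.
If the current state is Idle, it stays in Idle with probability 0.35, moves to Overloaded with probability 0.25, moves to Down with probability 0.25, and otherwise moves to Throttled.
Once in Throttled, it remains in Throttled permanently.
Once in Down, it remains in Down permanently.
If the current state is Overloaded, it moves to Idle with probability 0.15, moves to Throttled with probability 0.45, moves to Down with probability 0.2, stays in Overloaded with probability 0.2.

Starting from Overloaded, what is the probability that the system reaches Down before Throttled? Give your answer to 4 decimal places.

0.3472

Let h(s) be the probability of absorption at Down starting from transient state s. Then h(Down) = 1 and h(Throttled) = 0. By first-step analysis:
h(Idle) = 0.35·h(Idle) + 0.15·0 + 0.25·1 + 0.25·h(Overloaded)
h(Overloaded) = 0.15·h(Idle) + 0.45·0 + 0.2·1 + 0.2·h(Overloaded)
Solving: h(Idle) = 0.5181, h(Overloaded) = 0.3472.
Starting from Overloaded, the probability is 0.3472.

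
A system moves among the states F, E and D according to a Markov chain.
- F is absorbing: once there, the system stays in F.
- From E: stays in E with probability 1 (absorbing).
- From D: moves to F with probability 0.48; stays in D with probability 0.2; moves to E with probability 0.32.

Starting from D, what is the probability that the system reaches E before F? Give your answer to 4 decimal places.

Let h(s) be the probability of absorption at E starting from transient state s. Then h(E) = 1 and h(F) = 0. By first-step analysis:
h(D) = 0.48·0 + 0.32·1 + 0.2·h(D)
Solving: h(D) = 0.4000.
Starting from D, the probability is 0.4000.

0.4000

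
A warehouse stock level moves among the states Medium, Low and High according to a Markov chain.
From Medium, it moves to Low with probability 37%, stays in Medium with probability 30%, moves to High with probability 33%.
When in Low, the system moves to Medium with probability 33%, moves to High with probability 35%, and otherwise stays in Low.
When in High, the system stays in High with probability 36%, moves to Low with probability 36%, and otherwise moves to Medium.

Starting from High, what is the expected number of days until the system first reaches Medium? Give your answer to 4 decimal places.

3.3635

Let t(s) be the expected number of days to first reach Medium from state s, with t(Medium) = 0. Conditioning on the first day:
t(Low) = 1 + 0.32·t(Low) + 0.35·t(High)
t(High) = 1 + 0.36·t(Low) + 0.36·t(High)
Solving: t(Low) = 3.2018, t(High) = 3.3635.
Expected days from High to Medium: 3.3635.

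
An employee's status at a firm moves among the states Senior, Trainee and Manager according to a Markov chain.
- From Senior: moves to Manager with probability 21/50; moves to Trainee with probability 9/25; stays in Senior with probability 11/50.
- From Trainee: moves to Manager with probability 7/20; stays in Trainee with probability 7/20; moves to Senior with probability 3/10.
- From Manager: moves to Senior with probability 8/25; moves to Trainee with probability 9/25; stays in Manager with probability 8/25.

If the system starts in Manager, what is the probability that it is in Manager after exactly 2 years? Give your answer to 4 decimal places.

0.3628

Sum over the intermediate state after 1 year:
P = P(Manager→Senior)·P(Senior→Manager) + P(Manager→Trainee)·P(Trainee→Manager) + P(Manager→Manager)·P(Manager→Manager)
  = 0.32×0.42 + 0.36×0.35 + 0.32×0.32
  = 0.1344 + 0.1260 + 0.1024 = 0.3628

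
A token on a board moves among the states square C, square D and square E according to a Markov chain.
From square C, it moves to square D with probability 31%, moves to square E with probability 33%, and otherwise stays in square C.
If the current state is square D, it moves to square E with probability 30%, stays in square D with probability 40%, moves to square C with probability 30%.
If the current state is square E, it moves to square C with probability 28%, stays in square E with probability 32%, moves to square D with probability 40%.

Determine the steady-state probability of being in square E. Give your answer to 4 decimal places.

0.3157

Let the stationary distribution be π with π = πP and π_1 + π_2 + π_3 = 1.
π_1 = 0.36·π_1 + 0.3·π_2 + 0.28·π_3
π_2 = 0.31·π_1 + 0.4·π_2 + 0.4·π_3
Solving with the normalization constraint gives π = (0.3124, 0.3719, 0.3157).
So the stationary probability of square E is 0.3157.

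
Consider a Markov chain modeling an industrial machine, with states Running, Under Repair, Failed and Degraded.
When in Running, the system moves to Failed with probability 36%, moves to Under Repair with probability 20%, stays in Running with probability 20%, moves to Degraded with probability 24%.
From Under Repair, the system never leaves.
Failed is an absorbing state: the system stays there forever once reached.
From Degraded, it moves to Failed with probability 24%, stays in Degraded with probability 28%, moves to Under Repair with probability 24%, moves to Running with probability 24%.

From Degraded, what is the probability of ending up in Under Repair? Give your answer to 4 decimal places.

Let h(s) be the probability of absorption at Under Repair starting from transient state s. Then h(Under Repair) = 1 and h(Failed) = 0. By first-step analysis:
h(Running) = 0.2·h(Running) + 0.2·1 + 0.36·0 + 0.24·h(Degraded)
h(Degraded) = 0.24·h(Running) + 0.24·1 + 0.24·0 + 0.28·h(Degraded)
Solving: h(Running) = 0.3889, h(Degraded) = 0.4630.
Starting from Degraded, the probability is 0.4630.

0.4630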